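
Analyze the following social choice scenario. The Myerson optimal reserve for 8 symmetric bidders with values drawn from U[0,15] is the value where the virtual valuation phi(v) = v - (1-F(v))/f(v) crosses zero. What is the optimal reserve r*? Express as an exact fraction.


Step 1: For U[0,15], F(v) = v/15 and f(v) = 1/15
Step 2: phi(v) = v - (1 - v/15)/(1/15) = v - (15 - v) = 2v - 15
Step 3: Set phi(r*) = 0: 2r* - 15 = 0
Step 4: r* = 15/2 (the number of bidders n = 8 does not enter)

15/2


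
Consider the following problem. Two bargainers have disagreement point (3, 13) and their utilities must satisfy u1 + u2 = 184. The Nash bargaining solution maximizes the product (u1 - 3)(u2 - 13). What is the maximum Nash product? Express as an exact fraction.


Step 1: The Nash solution splits surplus symmetrically above the disagreement point
Step 2: u1 = (total + d1 - d2)/2 = (184 + 3 - 13)/2 = 87
Step 3: u2 = (total - d1 + d2)/2 = (184 - 3 + 13)/2 = 97
Step 4: Nash product = (87 - 3) * (97 - 13)
Step 5: = 84 * 84 = 7056

7056


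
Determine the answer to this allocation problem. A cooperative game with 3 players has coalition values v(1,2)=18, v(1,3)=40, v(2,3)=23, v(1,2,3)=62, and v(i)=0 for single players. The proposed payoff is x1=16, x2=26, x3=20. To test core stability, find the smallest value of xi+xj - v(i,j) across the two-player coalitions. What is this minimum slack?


Step 1: Slack for coalition (1,2): x1+x2 - v12 = 42 - 18 = 24
Step 2: Slack for coalition (1,3): x1+x3 - v13 = 36 - 40 = -4
Step 3: Slack for coalition (2,3): x2+x3 - v23 = 46 - 23 = 23
Step 4: Minimum slack = min(24, -4, 23) = -4, attained by (1,3); coalition (1,3) can block (slack < 0), so the allocation is not in the core

-4


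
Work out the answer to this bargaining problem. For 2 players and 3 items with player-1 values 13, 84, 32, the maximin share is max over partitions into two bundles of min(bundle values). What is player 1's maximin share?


Step 1: Item values = 13, 84, 32
Step 2: Enumerate all 2-bundle partitions and take the smaller bundle:
  Partition 1: {13} vs {84,32} -> bundles 13, 116; min = 13
  Partition 2: {84} vs {13,32} -> bundles 84, 45; min = 45
  Partition 3: {32} vs {13,84} -> bundles 32, 97; min = 32
Step 3: MMS = max(13, 45, 32) = 45

45


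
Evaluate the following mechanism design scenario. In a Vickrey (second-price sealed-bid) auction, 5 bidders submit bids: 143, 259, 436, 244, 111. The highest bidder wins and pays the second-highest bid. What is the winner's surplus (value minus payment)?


Step 1: Sort bids in descending order: 436, 259, 244, 143, 111
Step 2: The winning bid is the highest: 436
Step 3: The payment equals the second-highest bid: 259
Step 4: Surplus = winner's bid - payment = 436 - 259 = 177

177


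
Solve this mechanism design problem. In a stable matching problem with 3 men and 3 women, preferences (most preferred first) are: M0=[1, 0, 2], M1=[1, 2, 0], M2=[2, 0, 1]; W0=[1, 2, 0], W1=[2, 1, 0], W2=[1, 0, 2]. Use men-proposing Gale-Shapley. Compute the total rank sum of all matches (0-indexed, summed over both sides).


Step 1: Run Gale-Shapley (men propose, women hold best offer):
  M0 proposes to W1; she accepts
  M1 proposes to W1; she switches from M0
  M2 proposes to W2; she accepts
  M0 proposes to W0; she accepts
Step 2: Final matching: W0-M0, W1-M1, W2-M2
Step 3: 0-indexed ranks (man's rank of his match, then woman's): 1 + 2 + 0 + 1 + 0 + 2
Step 4: Total rank sum = 6

6


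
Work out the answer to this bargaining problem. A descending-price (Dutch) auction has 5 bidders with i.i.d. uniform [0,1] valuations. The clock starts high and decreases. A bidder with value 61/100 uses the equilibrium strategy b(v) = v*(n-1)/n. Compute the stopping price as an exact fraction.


Step 1: Dutch auctions are strategically equivalent to first-price auctions
Step 2: The equilibrium bid is b(v) = v*(n-1)/n
Step 3: b = 61/100 * 4/5
Step 4: b = 61/125

61/125


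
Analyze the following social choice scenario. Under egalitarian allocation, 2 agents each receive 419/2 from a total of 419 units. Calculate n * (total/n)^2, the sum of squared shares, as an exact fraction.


Step 1: Each agent's share = 419/2
Step 2: Square of each share = (419/2)^2 = 175561/4
Step 3: Sum of squares = 2 * 175561/4 = 175561/2

175561/2


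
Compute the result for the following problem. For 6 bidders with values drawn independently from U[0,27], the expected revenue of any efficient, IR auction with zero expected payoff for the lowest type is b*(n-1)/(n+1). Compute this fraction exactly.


Step 1: By Revenue Equivalence, expected revenue = b*(n-1)/(n+1)
Step 2: Substituting n = 6, b = 27
Step 3: Revenue = 27*(6-1)/(6+1) = 27*5/7
Step 4: Revenue = 135/7

135/7


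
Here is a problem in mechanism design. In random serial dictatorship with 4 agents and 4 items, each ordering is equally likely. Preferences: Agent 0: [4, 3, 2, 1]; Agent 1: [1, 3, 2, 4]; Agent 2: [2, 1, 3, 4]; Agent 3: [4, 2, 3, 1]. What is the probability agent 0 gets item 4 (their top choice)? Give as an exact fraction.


Step 1: Agent 0 wants item 4
Step 2: There are 24 possible orderings of agents
Step 3: In 12 orderings, agent 0 gets item 4
Step 4: Probability = 12/24 = 1/2

1/2


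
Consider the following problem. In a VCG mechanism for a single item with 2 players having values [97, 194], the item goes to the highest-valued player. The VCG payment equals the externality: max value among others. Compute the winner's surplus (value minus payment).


Step 1: The winner is the agent with the highest value: agent 1 with value 194
Step 2: Values of other agents: [97]
Step 3: VCG payment = max of others' values = 97
Step 4: Surplus = 194 - 97 = 97

97


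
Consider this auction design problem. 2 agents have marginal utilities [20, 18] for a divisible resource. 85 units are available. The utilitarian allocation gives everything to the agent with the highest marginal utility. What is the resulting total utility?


Step 1: The marginal utilities are [20, 18]
Step 2: The highest marginal utility is 20
Step 3: All 85 units go to that agent
Step 4: Total utility = 20 * 85 = 1700

1700


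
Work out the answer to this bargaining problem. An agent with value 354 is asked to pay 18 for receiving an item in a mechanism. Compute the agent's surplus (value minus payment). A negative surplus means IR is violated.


Step 1: Surplus = value - payment = 354 - 18 = 336
Step 2: IR is satisfied (surplus >= 0)

336


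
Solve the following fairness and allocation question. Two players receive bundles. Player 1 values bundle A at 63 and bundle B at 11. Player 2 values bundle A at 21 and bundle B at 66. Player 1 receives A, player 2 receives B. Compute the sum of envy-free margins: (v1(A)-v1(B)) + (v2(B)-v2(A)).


Step 1: Player 1's margin = v1(A) - v1(B) = 63 - 11 = 52
Step 2: Player 2's margin = v2(B) - v2(A) = 66 - 21 = 45
Step 3: Total margin = 52 + 45 = 97

97


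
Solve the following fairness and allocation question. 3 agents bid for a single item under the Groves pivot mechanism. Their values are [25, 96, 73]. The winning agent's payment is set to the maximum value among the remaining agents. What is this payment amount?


Step 1: The efficient winner is agent 1 with value 96
Step 2: Other agents' values: [25, 73]
Step 3: Pivot payment = max(others) = 73
Step 4: The winner pays 73

73


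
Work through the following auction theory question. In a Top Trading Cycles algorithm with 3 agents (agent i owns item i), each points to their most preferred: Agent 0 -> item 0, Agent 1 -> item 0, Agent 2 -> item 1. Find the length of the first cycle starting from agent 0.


Step 1: Trace the pointer graph from agent 0: 0 -> 0
Step 2: A cycle is detected when we revisit agent 0
Step 3: The cycle is: 0 -> 0
Step 4: Cycle length = 1

1


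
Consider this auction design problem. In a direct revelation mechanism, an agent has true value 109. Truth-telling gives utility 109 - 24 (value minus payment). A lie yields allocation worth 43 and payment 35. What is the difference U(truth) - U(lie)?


Step 1: U(truth) = value - payment = 109 - 24 = 85
Step 2: U(lie) = allocation - payment = 43 - 35 = 8
Step 3: IC gap = 85 - 8 = 77

77


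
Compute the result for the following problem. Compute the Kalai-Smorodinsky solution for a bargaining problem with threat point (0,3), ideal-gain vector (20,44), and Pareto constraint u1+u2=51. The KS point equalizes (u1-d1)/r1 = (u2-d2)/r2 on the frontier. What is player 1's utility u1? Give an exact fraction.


Step 1: At the KS point, (u1-d1)/r1 = (u2-d2)/r2 = t and u1+u2 = 51
Step 2: u1 = d1 + r1*t and u2 = d2 + r2*t, so (d1 + r1*t) + (d2 + r2*t) = 51
Step 3: t = (51 - 0 - 3)/(20 + 44) = 48/64 = 3/4
Step 4: u1 = d1 + r1*t = 0 + 20 * 3/4 = 15
Step 5: (Check: u2 = d2 + r2*t = 36; u1+u2 = 15 + 36 = 51, on the frontier.)

15


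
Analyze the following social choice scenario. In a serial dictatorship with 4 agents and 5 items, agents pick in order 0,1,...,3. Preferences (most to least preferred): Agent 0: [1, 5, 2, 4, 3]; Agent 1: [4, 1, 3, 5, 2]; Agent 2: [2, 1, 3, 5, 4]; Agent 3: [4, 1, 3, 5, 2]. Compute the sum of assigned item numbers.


Step 1: Agent 0 picks item 1
Step 2: Agent 1 picks item 4
Step 3: Agent 2 picks item 2
Step 4: Agent 3 picks item 3
Step 5: Sum = 1 + 4 + 2 + 3 = 10

10


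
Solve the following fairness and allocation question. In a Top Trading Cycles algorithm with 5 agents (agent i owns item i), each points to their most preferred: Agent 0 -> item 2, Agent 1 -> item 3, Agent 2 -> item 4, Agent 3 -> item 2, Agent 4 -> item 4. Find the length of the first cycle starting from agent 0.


Step 1: Trace the pointer graph from agent 0: 0 -> 2 -> 4 -> 4
Step 2: A cycle is detected when we revisit agent 4
Step 3: The cycle is: 4 -> 4
Step 4: Cycle length = 1

1


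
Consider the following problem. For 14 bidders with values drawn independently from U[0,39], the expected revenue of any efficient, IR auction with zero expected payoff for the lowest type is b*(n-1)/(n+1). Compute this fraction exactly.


Step 1: By Revenue Equivalence, expected revenue = b*(n-1)/(n+1)
Step 2: Substituting n = 14, b = 39
Step 3: Revenue = 39*(14-1)/(14+1) = 39*13/15
Step 4: Revenue = 507/15 = 169/5

169/5


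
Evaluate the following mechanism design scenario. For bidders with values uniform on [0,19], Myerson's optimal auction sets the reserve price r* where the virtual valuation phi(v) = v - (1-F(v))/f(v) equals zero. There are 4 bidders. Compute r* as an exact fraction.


Step 1: For U[0,19], F(v) = v/19 and f(v) = 1/19
Step 2: phi(v) = v - (1 - v/19)/(1/19) = v - (19 - v) = 2v - 19
Step 3: Set phi(r*) = 0: 2r* - 19 = 0
Step 4: r* = 19/2 (the number of bidders n = 4 does not enter)

19/2


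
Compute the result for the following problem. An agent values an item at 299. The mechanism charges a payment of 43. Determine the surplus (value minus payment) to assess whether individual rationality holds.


Step 1: Surplus = value - payment = 299 - 43 = 256
Step 2: IR is satisfied (surplus >= 0)

256


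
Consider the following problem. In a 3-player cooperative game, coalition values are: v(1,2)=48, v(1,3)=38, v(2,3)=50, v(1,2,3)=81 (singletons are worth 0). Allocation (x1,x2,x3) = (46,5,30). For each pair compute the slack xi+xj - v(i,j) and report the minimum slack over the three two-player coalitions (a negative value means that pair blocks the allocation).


Step 1: Slack for coalition (1,2): x1+x2 - v12 = 51 - 48 = 3
Step 2: Slack for coalition (1,3): x1+x3 - v13 = 76 - 38 = 38
Step 3: Slack for coalition (2,3): x2+x3 - v23 = 35 - 50 = -15
Step 4: Minimum slack = min(3, 38, -15) = -15, attained by (2,3); coalition (2,3) can block (slack < 0), so the allocation is not in the core

-15


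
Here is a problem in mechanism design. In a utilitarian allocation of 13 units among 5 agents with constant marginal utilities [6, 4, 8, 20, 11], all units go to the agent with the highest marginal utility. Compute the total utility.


Step 1: The marginal utilities are [6, 4, 8, 20, 11]
Step 2: The highest marginal utility is 20
Step 3: All 13 units go to that agent
Step 4: Total utility = 20 * 13 = 260

260


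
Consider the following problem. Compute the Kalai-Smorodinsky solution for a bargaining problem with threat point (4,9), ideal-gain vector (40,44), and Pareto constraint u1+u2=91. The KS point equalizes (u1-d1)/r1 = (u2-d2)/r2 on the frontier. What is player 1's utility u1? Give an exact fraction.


Step 1: At the KS point, (u1-d1)/r1 = (u2-d2)/r2 = t and u1+u2 = 91
Step 2: u1 = d1 + r1*t and u2 = d2 + r2*t, so (d1 + r1*t) + (d2 + r2*t) = 91
Step 3: t = (91 - 4 - 9)/(40 + 44) = 78/84 = 13/14
Step 4: u1 = d1 + r1*t = 4 + 40 * 13/14 = 288/7
Step 5: (Check: u2 = d2 + r2*t = 349/7; u1+u2 = 288/7 + 349/7 = 91, on the frontier.)

288/7


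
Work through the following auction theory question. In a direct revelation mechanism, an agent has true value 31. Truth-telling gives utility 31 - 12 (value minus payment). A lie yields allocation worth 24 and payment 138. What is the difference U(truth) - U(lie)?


Step 1: U(truth) = value - payment = 31 - 12 = 19
Step 2: U(lie) = allocation - payment = 24 - 138 = -114
Step 3: IC gap = 19 - (-114) = 133

133


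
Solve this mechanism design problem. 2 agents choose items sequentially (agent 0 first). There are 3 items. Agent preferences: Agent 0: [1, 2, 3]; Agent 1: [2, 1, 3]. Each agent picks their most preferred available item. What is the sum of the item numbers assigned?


Step 1: Agent 0 picks item 1
Step 2: Agent 1 picks item 2
Step 3: Sum = 1 + 2 = 3

3


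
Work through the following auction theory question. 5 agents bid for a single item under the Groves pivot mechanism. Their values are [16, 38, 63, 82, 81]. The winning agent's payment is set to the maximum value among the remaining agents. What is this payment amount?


Step 1: The efficient winner is agent 3 with value 82
Step 2: Other agents' values: [16, 38, 63, 81]
Step 3: Pivot payment = max(others) = 81
Step 4: The winner pays 81

81


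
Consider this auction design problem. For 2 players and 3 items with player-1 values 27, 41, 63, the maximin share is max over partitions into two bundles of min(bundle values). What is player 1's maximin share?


Step 1: Item values = 27, 41, 63
Step 2: Enumerate all 2-bundle partitions and take the smaller bundle:
  Partition 1: {27} vs {41,63} -> bundles 27, 104; min = 27
  Partition 2: {41} vs {27,63} -> bundles 41, 90; min = 41
  Partition 3: {63} vs {27,41} -> bundles 63, 68; min = 63
Step 3: MMS = max(27, 41, 63) = 63

63


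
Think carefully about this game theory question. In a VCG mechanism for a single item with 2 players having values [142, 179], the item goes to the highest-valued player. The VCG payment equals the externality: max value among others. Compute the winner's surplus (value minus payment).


Step 1: The winner is the agent with the highest value: agent 1 with value 179
Step 2: Values of other agents: [142]
Step 3: VCG payment = max of others' values = 142
Step 4: Surplus = 179 - 142 = 37

37


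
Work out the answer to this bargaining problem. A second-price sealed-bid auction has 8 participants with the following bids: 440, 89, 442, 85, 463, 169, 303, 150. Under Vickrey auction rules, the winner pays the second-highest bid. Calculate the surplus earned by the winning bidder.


Step 1: Sort bids in descending order: 463, 442, 440, 303, 169, 150, 89, 85
Step 2: The winning bid is the highest: 463
Step 3: The payment equals the second-highest bid: 442
Step 4: Surplus = winner's bid - payment = 463 - 442 = 21

21


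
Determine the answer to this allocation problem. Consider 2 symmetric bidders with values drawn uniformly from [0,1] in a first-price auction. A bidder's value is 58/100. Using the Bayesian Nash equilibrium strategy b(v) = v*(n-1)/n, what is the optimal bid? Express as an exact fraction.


Step 1: The symmetric BNE bidding function is b(v) = v * (n-1) / n
Step 2: Substitute v = 29/50 and n = 2
Step 3: b = 29/50 * 1/2
Step 4: b = 29/100

29/100


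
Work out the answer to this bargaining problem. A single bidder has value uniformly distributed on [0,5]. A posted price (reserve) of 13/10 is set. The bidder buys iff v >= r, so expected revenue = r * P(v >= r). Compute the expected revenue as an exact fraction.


Step 1: Posted price r = 13/10, value support [0,5]
Step 2: P(v >= r) = (5 - 13/10)/5 = 37/50
Step 3: Expected revenue = r * P(v >= r) = 13/10 * 37/50
Step 4: Revenue = 481/500

481/500


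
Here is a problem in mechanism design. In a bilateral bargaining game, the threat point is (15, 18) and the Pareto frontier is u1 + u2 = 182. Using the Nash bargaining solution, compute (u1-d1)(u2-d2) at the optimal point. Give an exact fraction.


Step 1: The Nash solution splits surplus symmetrically above the disagreement point
Step 2: u1 = (total + d1 - d2)/2 = (182 + 15 - 18)/2 = 179/2
Step 3: u2 = (total - d1 + d2)/2 = (182 - 15 + 18)/2 = 185/2
Step 4: Nash product = (179/2 - 15) * (185/2 - 18)
Step 5: = 149/2 * 149/2 = 22201/4

22201/4


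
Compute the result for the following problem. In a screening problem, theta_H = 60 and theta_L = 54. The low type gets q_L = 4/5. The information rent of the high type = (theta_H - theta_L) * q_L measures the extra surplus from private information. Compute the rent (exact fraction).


Step 1: theta_H - theta_L = 60 - 54 = 6
Step 2: Information rent = (theta_H - theta_L) * q_L
Step 3: = 6 * 4/5
Step 4: = 24/5

24/5


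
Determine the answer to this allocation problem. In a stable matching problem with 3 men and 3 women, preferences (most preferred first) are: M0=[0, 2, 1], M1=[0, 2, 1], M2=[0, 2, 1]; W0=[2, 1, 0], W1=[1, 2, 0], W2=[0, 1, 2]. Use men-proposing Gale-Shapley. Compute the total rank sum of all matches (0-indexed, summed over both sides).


Step 1: Run Gale-Shapley (men propose, women hold best offer):
  M0 proposes to W0; she accepts
  M1 proposes to W0; she switches from M0
  M2 proposes to W0; she switches from M1
  M0 proposes to W2; she accepts
  M1 proposes to W2; rejected
  M1 proposes to W1; she accepts
Step 2: Final matching: W0-M2, W1-M1, W2-M0
Step 3: 0-indexed ranks (man's rank of his match, then woman's): 0 + 0 + 2 + 0 + 1 + 0
Step 4: Total rank sum = 3

3


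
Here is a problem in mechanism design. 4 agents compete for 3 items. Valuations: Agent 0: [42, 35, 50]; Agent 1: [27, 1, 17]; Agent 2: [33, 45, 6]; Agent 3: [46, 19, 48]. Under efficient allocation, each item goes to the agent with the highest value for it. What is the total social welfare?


Step 1: For each item, find the maximum value among all agents.
Step 2: Item 0 -> Agent 3 (value 46)
Step 3: Item 1 -> Agent 2 (value 45)
Step 4: Item 2 -> Agent 0 (value 50)
Step 5: Total welfare = 46 + 45 + 50 = 141

141


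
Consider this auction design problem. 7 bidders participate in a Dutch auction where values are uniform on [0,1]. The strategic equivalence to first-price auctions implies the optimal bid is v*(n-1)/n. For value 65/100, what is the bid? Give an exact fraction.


Step 1: Dutch auctions are strategically equivalent to first-price auctions
Step 2: The equilibrium bid is b(v) = v*(n-1)/n
Step 3: b = 13/20 * 6/7
Step 4: b = 39/70

39/70


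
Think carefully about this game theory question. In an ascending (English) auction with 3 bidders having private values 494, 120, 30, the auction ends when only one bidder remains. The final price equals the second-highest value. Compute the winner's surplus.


Step 1: Identify the highest value: 494
Step 2: Identify the second-highest value: 120
Step 3: The final price = second-highest value = 120
Step 4: Surplus = 494 - 120 = 374

374


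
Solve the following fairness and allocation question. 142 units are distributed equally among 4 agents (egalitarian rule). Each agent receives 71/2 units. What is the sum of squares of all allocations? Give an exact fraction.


Step 1: Each agent's share = 142/4 = 71/2
Step 2: Square of each share = (71/2)^2 = 5041/4
Step 3: Sum of squares = 4 * 5041/4 = 5041

5041


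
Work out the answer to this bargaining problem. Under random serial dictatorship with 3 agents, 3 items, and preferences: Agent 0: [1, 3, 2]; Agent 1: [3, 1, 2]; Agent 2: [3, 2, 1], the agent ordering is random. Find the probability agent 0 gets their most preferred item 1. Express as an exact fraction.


Step 1: Agent 0 wants item 1
Step 2: There are 6 possible orderings of agents
Step 3: In 5 orderings, agent 0 gets item 1
Step 4: Probability = 5/6

5/6


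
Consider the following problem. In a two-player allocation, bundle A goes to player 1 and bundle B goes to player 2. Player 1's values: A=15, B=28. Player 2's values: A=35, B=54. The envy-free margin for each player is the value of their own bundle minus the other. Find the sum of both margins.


Step 1: Player 1's margin = v1(A) - v1(B) = 15 - 28 = -13
Step 2: Player 2's margin = v2(B) - v2(A) = 54 - 35 = 19
Step 3: Total margin = -13 + 19 = 6

6


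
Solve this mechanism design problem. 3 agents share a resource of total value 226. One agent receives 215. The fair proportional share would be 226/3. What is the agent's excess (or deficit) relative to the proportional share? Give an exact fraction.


Step 1: Proportional share = 226/3
Step 2: Agent's actual allocation = 215
Step 3: Excess = 215 - 226/3 = 419/3

419/3


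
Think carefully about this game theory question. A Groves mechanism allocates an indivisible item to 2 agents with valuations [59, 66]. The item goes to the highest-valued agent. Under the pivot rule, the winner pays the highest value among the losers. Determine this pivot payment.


Step 1: The efficient winner is agent 1 with value 66
Step 2: Other agents' values: [59]
Step 3: Pivot payment = max(others) = 59
Step 4: The winner pays 59

59


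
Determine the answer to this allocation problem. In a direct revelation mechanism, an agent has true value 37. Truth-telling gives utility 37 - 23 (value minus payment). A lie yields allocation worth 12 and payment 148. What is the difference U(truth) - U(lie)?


Step 1: U(truth) = value - payment = 37 - 23 = 14
Step 2: U(lie) = allocation - payment = 12 - 148 = -136
Step 3: IC gap = 14 - (-136) = 150

150


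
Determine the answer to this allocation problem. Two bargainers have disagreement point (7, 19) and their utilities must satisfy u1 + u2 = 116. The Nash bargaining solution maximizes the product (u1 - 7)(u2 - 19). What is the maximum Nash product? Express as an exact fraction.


Step 1: The Nash solution splits surplus symmetrically above the disagreement point
Step 2: u1 = (total + d1 - d2)/2 = (116 + 7 - 19)/2 = 52
Step 3: u2 = (total - d1 + d2)/2 = (116 - 7 + 19)/2 = 64
Step 4: Nash product = (52 - 7) * (64 - 19)
Step 5: = 45 * 45 = 2025

2025


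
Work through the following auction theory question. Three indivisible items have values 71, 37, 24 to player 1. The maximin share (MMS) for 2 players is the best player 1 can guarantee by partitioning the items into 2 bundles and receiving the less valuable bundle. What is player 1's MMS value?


Step 1: Item values = 71, 37, 24
Step 2: Enumerate all 2-bundle partitions and take the smaller bundle:
  Partition 1: {71} vs {37,24} -> bundles 71, 61; min = 61
  Partition 2: {37} vs {71,24} -> bundles 37, 95; min = 37
  Partition 3: {24} vs {71,37} -> bundles 24, 108; min = 24
Step 3: MMS = max(61, 37, 24) = 61

61


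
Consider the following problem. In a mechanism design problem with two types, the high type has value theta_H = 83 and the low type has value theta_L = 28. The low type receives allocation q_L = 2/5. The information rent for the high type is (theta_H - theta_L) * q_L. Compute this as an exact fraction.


Step 1: theta_H - theta_L = 83 - 28 = 55
Step 2: Information rent = (theta_H - theta_L) * q_L
Step 3: = 55 * 2/5
Step 4: = 22

22


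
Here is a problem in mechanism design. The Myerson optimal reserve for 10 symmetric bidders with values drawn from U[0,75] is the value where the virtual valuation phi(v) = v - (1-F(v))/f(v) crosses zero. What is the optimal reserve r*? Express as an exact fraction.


Step 1: For U[0,75], F(v) = v/75 and f(v) = 1/75
Step 2: phi(v) = v - (1 - v/75)/(1/75) = v - (75 - v) = 2v - 75
Step 3: Set phi(r*) = 0: 2r* - 75 = 0
Step 4: r* = 75/2 (the number of bidders n = 10 does not enter)

75/2


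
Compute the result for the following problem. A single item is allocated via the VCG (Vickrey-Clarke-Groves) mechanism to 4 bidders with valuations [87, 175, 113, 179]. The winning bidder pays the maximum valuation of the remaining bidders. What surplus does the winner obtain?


Step 1: The winner is the agent with the highest value: agent 3 with value 179
Step 2: Values of other agents: [87, 175, 113]
Step 3: VCG payment = max of others' values = 175
Step 4: Surplus = 179 - 175 = 4

4


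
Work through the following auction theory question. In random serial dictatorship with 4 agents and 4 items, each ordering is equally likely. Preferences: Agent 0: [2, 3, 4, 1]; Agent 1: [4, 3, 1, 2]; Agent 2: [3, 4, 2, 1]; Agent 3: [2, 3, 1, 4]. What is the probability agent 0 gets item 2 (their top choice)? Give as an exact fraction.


Step 1: Agent 0 wants item 2
Step 2: There are 24 possible orderings of agents
Step 3: In 12 orderings, agent 0 gets item 2
Step 4: Probability = 12/24 = 1/2

1/2


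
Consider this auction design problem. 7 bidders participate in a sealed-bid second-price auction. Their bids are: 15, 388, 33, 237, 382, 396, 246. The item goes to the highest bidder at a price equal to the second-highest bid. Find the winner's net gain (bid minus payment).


Step 1: Sort bids in descending order: 396, 388, 382, 246, 237, 33, 15
Step 2: The winning bid is the highest: 396
Step 3: The payment equals the second-highest bid: 388
Step 4: Surplus = winner's bid - payment = 396 - 388 = 8

8


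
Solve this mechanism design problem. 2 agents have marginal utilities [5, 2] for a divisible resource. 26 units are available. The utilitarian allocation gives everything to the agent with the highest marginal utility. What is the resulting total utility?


Step 1: The marginal utilities are [5, 2]
Step 2: The highest marginal utility is 5
Step 3: All 26 units go to that agent
Step 4: Total utility = 5 * 26 = 130

130


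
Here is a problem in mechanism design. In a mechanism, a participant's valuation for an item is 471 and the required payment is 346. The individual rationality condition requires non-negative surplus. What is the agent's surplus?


Step 1: Surplus = value - payment = 471 - 346 = 125
Step 2: IR is satisfied (surplus >= 0)

125


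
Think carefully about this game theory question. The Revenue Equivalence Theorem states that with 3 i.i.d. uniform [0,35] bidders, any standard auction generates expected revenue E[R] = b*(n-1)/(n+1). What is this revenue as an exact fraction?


Step 1: By Revenue Equivalence, expected revenue = b*(n-1)/(n+1)
Step 2: Substituting n = 3, b = 35
Step 3: Revenue = 35*(3-1)/(3+1) = 35*2/4
Step 4: Revenue = 70/4 = 35/2

35/2


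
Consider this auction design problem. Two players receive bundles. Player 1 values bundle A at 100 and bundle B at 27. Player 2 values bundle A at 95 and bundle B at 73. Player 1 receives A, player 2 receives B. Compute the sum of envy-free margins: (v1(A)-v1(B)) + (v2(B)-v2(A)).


Step 1: Player 1's margin = v1(A) - v1(B) = 100 - 27 = 73
Step 2: Player 2's margin = v2(B) - v2(A) = 73 - 95 = -22
Step 3: Total margin = 73 + -22 = 51

51


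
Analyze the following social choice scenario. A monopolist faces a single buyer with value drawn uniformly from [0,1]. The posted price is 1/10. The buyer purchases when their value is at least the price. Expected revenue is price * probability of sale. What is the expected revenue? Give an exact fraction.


Step 1: Posted price r = 1/10, value support [0,1]
Step 2: P(v >= r) = (1 - 1/10)/1 = 9/10
Step 3: Expected revenue = r * P(v >= r) = 1/10 * 9/10
Step 4: Revenue = 9/100

9/100


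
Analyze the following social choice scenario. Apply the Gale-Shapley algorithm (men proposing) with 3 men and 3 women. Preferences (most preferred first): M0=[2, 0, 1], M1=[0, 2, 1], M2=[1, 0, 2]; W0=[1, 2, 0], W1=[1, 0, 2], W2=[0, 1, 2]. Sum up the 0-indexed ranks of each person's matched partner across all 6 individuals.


Step 1: Run Gale-Shapley (men propose, women hold best offer):
  M0 proposes to W2; she accepts
  M1 proposes to W0; she accepts
  M2 proposes to W1; she accepts
Step 2: Final matching: W0-M1, W1-M2, W2-M0
Step 3: 0-indexed ranks (man's rank of his match, then woman's): 0 + 0 + 0 + 2 + 0 + 0
Step 4: Total rank sum = 2

2


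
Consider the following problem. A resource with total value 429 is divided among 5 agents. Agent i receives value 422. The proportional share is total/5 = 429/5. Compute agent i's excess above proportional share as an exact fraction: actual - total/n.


Step 1: Proportional share = 429/5
Step 2: Agent's actual allocation = 422
Step 3: Excess = 422 - 429/5 = 1681/5

1681/5


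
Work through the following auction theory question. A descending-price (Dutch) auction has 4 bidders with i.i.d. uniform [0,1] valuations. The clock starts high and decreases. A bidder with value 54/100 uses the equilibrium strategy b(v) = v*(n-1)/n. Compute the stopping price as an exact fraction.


Step 1: Dutch auctions are strategically equivalent to first-price auctions
Step 2: The equilibrium bid is b(v) = v*(n-1)/n
Step 3: b = 27/50 * 3/4
Step 4: b = 81/200

81/200


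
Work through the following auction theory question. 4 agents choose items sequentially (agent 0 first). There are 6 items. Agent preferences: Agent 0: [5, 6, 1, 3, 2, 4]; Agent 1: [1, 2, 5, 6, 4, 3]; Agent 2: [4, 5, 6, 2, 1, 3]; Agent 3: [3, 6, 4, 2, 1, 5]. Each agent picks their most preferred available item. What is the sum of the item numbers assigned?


Step 1: Agent 0 picks item 5
Step 2: Agent 1 picks item 1
Step 3: Agent 2 picks item 4
Step 4: Agent 3 picks item 3
Step 5: Sum = 5 + 1 + 4 + 3 = 13

13


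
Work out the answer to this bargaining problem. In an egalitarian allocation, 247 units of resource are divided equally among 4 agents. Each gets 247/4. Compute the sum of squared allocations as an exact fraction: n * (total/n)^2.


Step 1: Each agent's share = 247/4
Step 2: Square of each share = (247/4)^2 = 61009/16
Step 3: Sum of squares = 4 * 61009/16 = 61009/4

61009/4


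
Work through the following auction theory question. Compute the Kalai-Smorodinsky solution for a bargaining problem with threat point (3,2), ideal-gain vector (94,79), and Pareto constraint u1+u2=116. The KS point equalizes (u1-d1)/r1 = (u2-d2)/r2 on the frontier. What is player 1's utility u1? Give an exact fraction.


Step 1: At the KS point, (u1-d1)/r1 = (u2-d2)/r2 = t and u1+u2 = 116
Step 2: u1 = d1 + r1*t and u2 = d2 + r2*t, so (d1 + r1*t) + (d2 + r2*t) = 116
Step 3: t = (116 - 3 - 2)/(94 + 79) = 111/173
Step 4: u1 = d1 + r1*t = 3 + 94 * 111/173 = 10953/173
Step 5: (Check: u2 = d2 + r2*t = 9115/173; u1+u2 = 10953/173 + 9115/173 = 116, on the frontier.)

10953/173


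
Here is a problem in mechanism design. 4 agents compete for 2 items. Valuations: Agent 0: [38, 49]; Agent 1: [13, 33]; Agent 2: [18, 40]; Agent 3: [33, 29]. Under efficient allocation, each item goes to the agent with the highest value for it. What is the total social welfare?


Step 1: For each item, find the maximum value among all agents.
Step 2: Item 0 -> Agent 0 (value 38)
Step 3: Item 1 -> Agent 0 (value 49)
Step 4: Total welfare = 38 + 49 = 87

87


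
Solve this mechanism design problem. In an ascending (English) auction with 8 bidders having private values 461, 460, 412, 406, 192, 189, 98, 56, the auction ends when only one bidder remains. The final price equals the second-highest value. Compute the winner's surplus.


Step 1: Identify the highest value: 461
Step 2: Identify the second-highest value: 460
Step 3: The final price = second-highest value = 460
Step 4: Surplus = 461 - 460 = 1

1


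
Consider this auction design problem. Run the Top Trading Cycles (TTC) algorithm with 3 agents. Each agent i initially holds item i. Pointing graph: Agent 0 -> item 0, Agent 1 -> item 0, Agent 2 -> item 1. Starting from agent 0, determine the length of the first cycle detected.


Step 1: Trace the pointer graph from agent 0: 0 -> 0
Step 2: A cycle is detected when we revisit agent 0
Step 3: The cycle is: 0 -> 0
Step 4: Cycle length = 1

1


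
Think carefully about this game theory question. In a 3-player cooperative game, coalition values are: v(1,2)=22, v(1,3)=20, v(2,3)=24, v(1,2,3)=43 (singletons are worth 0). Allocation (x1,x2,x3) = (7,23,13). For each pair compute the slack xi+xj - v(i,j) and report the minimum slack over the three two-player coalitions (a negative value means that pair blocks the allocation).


Step 1: Slack for coalition (1,2): x1+x2 - v12 = 30 - 22 = 8
Step 2: Slack for coalition (1,3): x1+x3 - v13 = 20 - 20 = 0
Step 3: Slack for coalition (2,3): x2+x3 - v23 = 36 - 24 = 12
Step 4: Minimum slack = min(8, 0, 12) = 0, attained by (1,3); no pair can gain by deviating, so the allocation is in the core

0


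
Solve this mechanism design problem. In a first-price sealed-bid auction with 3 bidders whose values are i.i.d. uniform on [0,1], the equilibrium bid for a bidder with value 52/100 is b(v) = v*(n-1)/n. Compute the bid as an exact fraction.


Step 1: The symmetric BNE bidding function is b(v) = v * (n-1) / n
Step 2: Substitute v = 13/25 and n = 3
Step 3: b = 13/25 * 2/3
Step 4: b = 26/75

26/75


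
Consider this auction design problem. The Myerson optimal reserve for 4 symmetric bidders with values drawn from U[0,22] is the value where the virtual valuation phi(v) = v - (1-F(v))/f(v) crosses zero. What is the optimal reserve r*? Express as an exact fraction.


Step 1: For U[0,22], F(v) = v/22 and f(v) = 1/22
Step 2: phi(v) = v - (1 - v/22)/(1/22) = v - (22 - v) = 2v - 22
Step 3: Set phi(r*) = 0: 2r* - 22 = 0
Step 4: r* = 22/2 = 11 (the number of bidders n = 4 does not enter)

11


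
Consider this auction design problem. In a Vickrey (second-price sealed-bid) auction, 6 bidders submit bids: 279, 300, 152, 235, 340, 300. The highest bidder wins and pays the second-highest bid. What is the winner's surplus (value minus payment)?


Step 1: Sort bids in descending order: 340, 300, 300, 279, 235, 152
Step 2: The winning bid is the highest: 340
Step 3: The payment equals the second-highest bid: 300
Step 4: Surplus = winner's bid - payment = 340 - 300 = 40

40


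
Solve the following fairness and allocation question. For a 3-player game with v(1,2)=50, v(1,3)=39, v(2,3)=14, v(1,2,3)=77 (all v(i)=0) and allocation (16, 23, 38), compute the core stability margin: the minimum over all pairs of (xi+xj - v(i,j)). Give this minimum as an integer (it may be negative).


Step 1: Slack for coalition (1,2): x1+x2 - v12 = 39 - 50 = -11
Step 2: Slack for coalition (1,3): x1+x3 - v13 = 54 - 39 = 15
Step 3: Slack for coalition (2,3): x2+x3 - v23 = 61 - 14 = 47
Step 4: Minimum slack = min(-11, 15, 47) = -11, attained by (1,2); coalition (1,2) can block (slack < 0), so the allocation is not in the core

-11


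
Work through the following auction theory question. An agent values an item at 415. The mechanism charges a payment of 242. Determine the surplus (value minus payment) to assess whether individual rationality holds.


Step 1: Surplus = value - payment = 415 - 242 = 173
Step 2: IR is satisfied (surplus >= 0)

173


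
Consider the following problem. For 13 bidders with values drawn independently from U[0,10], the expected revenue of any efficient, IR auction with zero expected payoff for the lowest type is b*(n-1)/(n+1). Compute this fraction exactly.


Step 1: By Revenue Equivalence, expected revenue = b*(n-1)/(n+1)
Step 2: Substituting n = 13, b = 10
Step 3: Revenue = 10*(13-1)/(13+1) = 10*12/14
Step 4: Revenue = 120/14 = 60/7

60/7


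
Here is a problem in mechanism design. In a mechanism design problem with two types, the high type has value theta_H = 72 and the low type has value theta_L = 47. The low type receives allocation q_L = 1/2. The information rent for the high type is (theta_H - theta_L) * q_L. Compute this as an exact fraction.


Step 1: theta_H - theta_L = 72 - 47 = 25
Step 2: Information rent = (theta_H - theta_L) * q_L
Step 3: = 25 * 1/2
Step 4: = 25/2

25/2


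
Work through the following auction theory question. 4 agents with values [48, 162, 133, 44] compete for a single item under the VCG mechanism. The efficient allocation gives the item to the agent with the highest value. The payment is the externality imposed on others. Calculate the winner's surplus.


Step 1: The winner is the agent with the highest value: agent 1 with value 162
Step 2: Values of other agents: [48, 133, 44]
Step 3: VCG payment = max of others' values = 133
Step 4: Surplus = 162 - 133 = 29

29


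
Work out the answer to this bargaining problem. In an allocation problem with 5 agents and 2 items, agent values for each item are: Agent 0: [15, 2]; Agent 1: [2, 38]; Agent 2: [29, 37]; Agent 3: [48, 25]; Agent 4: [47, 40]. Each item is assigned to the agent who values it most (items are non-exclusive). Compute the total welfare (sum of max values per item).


Step 1: For each item, find the maximum value among all agents.
Step 2: Item 0 -> Agent 3 (value 48)
Step 3: Item 1 -> Agent 4 (value 40)
Step 4: Total welfare = 48 + 40 = 88

88


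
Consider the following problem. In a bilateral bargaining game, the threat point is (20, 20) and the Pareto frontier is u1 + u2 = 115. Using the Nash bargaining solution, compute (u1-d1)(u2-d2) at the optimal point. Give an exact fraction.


Step 1: The Nash solution splits surplus symmetrically above the disagreement point
Step 2: u1 = (total + d1 - d2)/2 = (115 + 20 - 20)/2 = 115/2
Step 3: u2 = (total - d1 + d2)/2 = (115 - 20 + 20)/2 = 115/2
Step 4: Nash product = (115/2 - 20) * (115/2 - 20)
Step 5: = 75/2 * 75/2 = 5625/4

5625/4


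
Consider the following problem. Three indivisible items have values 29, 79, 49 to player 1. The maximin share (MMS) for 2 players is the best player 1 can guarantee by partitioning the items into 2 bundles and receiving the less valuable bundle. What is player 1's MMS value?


Step 1: Item values = 29, 79, 49
Step 2: Enumerate all 2-bundle partitions and take the smaller bundle:
  Partition 1: {29} vs {79,49} -> bundles 29, 128; min = 29
  Partition 2: {79} vs {29,49} -> bundles 79, 78; min = 78
  Partition 3: {49} vs {29,79} -> bundles 49, 108; min = 49
Step 3: MMS = max(29, 78, 49) = 78

78


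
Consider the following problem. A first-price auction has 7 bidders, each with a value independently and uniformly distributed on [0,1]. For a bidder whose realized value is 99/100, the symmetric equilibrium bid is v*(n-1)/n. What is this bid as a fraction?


Step 1: The symmetric BNE bidding function is b(v) = v * (n-1) / n
Step 2: Substitute v = 99/100 and n = 7
Step 3: b = 99/100 * 6/7
Step 4: b = 297/350

297/350


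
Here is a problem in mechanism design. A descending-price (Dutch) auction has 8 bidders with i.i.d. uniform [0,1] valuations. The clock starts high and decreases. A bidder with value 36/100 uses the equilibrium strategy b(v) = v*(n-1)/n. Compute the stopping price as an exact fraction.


Step 1: Dutch auctions are strategically equivalent to first-price auctions
Step 2: The equilibrium bid is b(v) = v*(n-1)/n
Step 3: b = 9/25 * 7/8
Step 4: b = 63/200

63/200


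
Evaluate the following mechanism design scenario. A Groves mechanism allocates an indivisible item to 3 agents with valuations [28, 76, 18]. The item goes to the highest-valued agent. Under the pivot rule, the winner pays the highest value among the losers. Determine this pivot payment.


Step 1: The efficient winner is agent 1 with value 76
Step 2: Other agents' values: [28, 18]
Step 3: Pivot payment = max(others) = 28
Step 4: The winner pays 28

28
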